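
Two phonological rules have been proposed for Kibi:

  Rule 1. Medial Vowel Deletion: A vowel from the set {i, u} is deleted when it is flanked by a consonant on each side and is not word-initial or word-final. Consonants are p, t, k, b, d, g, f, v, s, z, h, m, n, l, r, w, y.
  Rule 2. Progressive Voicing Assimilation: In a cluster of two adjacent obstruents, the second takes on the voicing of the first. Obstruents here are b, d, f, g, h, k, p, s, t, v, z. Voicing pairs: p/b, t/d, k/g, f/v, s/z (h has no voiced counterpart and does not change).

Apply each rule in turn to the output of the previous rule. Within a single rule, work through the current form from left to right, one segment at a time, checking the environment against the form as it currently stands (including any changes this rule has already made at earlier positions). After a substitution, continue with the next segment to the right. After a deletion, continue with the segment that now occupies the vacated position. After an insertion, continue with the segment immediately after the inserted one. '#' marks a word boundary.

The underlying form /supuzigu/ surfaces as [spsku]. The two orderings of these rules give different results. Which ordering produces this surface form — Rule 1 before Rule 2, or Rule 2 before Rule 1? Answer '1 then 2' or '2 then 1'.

Order 1 then 2:
  1 Medial Vowel Deletion: [supuzigu] → [spzgu]
  2 Progressive Voicing Assimilation: [spzgu] → [spsku]
  result: [spsku]
Order 2 then 1:
  2 Progressive Voicing Assimilation: no change — [supuzigu]
  1 Medial Vowel Deletion: [supuzigu] → [spzgu]
  result: [spzgu]

1 then 2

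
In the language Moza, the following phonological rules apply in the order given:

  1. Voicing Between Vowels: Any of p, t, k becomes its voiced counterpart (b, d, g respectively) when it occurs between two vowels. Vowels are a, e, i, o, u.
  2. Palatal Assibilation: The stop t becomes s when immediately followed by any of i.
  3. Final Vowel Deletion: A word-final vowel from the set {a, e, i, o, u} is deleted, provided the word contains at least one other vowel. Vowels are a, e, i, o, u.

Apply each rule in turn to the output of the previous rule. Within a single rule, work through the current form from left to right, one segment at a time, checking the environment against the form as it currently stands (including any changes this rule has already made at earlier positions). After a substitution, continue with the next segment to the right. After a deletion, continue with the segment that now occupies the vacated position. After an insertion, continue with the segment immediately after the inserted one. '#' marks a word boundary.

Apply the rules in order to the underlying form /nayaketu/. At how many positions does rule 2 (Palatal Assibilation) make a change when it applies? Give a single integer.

0

1 Voicing Between Vowels: [nayaketu] → [nayagedu]
2 Palatal Assibilation: no change — [nayagedu]
3 Final Vowel Deletion: [nayagedu] → [nayaged]
Rule 2 changed 0 position(s).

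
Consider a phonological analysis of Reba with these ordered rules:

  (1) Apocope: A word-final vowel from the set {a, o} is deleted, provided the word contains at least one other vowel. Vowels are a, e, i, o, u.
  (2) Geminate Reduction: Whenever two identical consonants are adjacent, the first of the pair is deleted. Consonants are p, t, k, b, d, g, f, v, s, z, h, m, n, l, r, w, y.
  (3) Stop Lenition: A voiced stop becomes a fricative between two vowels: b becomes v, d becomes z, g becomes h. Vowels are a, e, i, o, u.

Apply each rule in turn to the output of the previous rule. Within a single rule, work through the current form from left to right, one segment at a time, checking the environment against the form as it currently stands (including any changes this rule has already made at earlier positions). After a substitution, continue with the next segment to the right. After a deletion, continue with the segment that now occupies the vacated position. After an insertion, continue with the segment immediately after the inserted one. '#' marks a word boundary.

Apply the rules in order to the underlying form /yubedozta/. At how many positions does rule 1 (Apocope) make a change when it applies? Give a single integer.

1

(1) Apocope: [yubedozta] → [yubedozt]
(2) Geminate Reduction: no change — [yubedozt]
(3) Stop Lenition: [yubedozt] → [yuvezozt]
Rule 1 changed 1 position(s).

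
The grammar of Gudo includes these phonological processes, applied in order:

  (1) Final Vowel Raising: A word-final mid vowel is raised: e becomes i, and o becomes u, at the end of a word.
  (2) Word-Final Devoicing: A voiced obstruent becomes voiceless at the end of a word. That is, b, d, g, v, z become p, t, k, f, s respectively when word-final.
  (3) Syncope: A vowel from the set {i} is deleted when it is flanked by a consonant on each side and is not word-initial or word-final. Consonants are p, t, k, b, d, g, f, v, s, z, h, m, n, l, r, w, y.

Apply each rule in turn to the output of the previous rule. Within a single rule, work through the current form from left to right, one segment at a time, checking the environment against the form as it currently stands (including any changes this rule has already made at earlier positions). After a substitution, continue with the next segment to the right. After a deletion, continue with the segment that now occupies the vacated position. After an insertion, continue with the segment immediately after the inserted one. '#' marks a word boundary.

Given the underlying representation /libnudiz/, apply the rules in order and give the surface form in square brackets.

(1) Final Vowel Raising: no change — [libnudiz]
(2) Word-Final Devoicing: [libnudiz] → [libnudis]
(3) Syncope: [libnudis] → [lbnuds]

[lbnuds]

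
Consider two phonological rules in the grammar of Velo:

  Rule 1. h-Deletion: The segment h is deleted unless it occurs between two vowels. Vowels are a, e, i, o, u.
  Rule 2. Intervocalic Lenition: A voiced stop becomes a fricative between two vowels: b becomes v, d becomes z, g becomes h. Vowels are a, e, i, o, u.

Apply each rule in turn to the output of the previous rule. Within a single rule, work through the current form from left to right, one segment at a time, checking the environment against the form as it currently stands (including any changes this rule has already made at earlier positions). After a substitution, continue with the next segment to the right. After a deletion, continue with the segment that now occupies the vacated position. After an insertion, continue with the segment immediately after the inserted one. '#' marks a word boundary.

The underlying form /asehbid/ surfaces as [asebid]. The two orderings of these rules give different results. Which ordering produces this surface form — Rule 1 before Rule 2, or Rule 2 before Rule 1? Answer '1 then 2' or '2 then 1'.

Order 1 then 2:
  1 h-Deletion: [asehbid] → [asebid]
  2 Intervocalic Lenition: [asebid] → [asevid]
  result: [asevid]
Order 2 then 1:
  2 Intervocalic Lenition: no change — [asehbid]
  1 h-Deletion: [asehbid] → [asebid]
  result: [asebid]

2 then 1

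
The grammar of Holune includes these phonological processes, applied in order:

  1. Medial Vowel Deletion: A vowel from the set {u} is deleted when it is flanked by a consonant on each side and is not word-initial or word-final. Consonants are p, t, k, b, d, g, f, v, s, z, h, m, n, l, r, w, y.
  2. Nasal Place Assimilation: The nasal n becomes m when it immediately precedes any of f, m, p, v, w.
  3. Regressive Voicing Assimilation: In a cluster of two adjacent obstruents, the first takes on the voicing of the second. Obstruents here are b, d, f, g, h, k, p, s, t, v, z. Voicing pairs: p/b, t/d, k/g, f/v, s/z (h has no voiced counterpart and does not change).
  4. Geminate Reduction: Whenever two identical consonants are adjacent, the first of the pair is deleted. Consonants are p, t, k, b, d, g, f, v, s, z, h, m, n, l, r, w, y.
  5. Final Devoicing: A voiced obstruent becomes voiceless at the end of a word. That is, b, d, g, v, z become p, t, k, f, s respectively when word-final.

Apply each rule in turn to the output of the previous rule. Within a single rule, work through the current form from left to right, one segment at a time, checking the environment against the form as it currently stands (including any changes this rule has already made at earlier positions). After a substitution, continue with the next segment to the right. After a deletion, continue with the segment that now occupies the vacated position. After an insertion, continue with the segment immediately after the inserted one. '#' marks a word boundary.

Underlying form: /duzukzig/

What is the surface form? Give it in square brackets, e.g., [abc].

1 Medial Vowel Deletion: [duzukzig] → [dzkzig]
2 Nasal Place Assimilation: no change — [dzkzig]
3 Regressive Voicing Assimilation: [dzkzig] → [dsgzig]
4 Geminate Reduction: no change — [dsgzig]
5 Final Devoicing: [dsgzig] → [dsgzik]

[dsgzik]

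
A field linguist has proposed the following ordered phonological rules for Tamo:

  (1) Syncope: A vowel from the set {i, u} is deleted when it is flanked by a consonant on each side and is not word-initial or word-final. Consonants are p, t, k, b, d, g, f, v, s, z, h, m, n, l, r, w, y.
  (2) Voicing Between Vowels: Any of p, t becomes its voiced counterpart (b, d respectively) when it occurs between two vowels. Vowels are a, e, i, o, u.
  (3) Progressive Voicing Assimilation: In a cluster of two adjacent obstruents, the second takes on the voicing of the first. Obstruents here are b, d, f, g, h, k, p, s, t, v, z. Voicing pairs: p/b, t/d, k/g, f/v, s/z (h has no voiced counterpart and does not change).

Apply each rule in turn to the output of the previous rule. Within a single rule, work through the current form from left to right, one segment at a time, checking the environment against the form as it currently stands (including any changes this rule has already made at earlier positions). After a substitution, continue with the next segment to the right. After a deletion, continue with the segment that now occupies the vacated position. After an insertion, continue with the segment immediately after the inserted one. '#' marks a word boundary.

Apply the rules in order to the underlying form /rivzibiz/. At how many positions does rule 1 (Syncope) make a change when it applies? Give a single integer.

(1) Syncope: [rivzibiz] → [rvzbz]
(2) Voicing Between Vowels: no change — [rvzbz]
(3) Progressive Voicing Assimilation: no change — [rvzbz]
Rule 1 changed 3 position(s).

3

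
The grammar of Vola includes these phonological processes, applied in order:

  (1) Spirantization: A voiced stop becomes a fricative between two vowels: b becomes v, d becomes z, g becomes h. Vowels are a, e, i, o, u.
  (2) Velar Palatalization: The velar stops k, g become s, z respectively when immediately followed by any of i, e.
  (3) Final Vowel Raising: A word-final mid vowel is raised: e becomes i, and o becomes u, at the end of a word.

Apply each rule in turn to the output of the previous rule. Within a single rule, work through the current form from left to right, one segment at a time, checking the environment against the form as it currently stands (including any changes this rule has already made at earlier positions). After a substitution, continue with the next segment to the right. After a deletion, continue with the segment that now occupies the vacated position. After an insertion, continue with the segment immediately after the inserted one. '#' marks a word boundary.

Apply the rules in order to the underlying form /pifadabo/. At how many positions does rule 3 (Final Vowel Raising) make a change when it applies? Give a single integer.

(1) Spirantization: [pifadabo] → [pifazavo]
(2) Velar Palatalization: no change — [pifazavo]
(3) Final Vowel Raising: [pifazavo] → [pifazavu]
Rule 3 changed 1 position(s).

1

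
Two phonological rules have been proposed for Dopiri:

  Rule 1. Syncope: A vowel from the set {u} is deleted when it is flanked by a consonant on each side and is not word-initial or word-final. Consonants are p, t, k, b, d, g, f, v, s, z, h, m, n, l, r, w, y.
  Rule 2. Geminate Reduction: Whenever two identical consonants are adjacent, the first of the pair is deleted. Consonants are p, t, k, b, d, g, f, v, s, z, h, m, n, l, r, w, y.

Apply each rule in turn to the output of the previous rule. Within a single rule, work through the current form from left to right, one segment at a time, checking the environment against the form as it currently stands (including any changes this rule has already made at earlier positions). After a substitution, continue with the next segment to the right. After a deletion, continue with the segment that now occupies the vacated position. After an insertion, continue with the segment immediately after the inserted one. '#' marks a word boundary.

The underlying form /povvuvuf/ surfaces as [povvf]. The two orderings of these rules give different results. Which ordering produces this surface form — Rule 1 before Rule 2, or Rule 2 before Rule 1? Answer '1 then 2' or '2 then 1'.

2 then 1

Order 1 then 2:
  1 Syncope: [povvuvuf] → [povvvf]
  2 Geminate Reduction: [povvvf] → [povf]
  result: [povf]
Order 2 then 1:
  2 Geminate Reduction: [povvuvuf] → [povuvuf]
  1 Syncope: [povuvuf] → [povvf]
  result: [povvf]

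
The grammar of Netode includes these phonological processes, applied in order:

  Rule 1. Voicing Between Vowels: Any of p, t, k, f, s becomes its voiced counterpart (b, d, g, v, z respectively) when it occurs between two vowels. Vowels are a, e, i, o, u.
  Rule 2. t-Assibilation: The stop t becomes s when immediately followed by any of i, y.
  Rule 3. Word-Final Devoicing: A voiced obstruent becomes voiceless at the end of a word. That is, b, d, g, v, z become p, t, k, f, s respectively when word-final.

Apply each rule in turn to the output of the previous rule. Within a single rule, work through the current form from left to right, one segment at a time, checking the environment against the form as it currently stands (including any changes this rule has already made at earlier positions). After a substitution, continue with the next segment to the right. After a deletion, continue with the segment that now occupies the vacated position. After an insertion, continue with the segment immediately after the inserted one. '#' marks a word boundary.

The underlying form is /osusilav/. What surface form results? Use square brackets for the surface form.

Rule 1 Voicing Between Vowels: [osusilav] → [ozuzilav]
Rule 2 t-Assibilation: no change — [ozuzilav]
Rule 3 Word-Final Devoicing: [ozuzilav] → [ozuzilaf]

[ozuzilaf]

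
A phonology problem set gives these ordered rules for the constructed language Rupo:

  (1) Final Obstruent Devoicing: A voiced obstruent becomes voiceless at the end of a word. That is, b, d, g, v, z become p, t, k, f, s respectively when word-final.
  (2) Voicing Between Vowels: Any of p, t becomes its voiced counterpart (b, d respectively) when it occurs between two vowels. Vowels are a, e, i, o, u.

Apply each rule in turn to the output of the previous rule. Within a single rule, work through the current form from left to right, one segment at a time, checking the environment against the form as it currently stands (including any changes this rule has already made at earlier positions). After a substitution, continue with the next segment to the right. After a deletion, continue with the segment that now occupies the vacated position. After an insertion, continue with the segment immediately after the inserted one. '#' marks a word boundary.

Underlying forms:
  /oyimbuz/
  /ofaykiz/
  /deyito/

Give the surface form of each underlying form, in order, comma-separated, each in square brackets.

[oyimbus], [ofaykis], [deyido]

/oyimbuz/:
  (1) Final Obstruent Devoicing: [oyimbuz] → [oyimbus]
  (2) Voicing Between Vowels: no change — [oyimbus]
/ofaykiz/:
  (1) Final Obstruent Devoicing: [ofaykiz] → [ofaykis]
  (2) Voicing Between Vowels: no change — [ofaykis]
/deyito/:
  (1) Final Obstruent Devoicing: no change — [deyito]
  (2) Voicing Between Vowels: [deyito] → [deyido]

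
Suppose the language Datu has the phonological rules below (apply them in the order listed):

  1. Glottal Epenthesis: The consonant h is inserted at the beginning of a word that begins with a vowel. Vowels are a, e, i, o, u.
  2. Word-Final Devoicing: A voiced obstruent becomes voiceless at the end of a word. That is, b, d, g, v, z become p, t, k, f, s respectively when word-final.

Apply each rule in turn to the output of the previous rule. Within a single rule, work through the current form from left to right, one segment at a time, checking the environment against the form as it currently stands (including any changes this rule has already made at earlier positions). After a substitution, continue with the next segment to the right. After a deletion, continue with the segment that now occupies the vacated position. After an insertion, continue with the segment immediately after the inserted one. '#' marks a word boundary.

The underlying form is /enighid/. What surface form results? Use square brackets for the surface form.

1 Glottal Epenthesis: [enighid] → [henighid]
2 Word-Final Devoicing: [henighid] → [henighit]

[henighit]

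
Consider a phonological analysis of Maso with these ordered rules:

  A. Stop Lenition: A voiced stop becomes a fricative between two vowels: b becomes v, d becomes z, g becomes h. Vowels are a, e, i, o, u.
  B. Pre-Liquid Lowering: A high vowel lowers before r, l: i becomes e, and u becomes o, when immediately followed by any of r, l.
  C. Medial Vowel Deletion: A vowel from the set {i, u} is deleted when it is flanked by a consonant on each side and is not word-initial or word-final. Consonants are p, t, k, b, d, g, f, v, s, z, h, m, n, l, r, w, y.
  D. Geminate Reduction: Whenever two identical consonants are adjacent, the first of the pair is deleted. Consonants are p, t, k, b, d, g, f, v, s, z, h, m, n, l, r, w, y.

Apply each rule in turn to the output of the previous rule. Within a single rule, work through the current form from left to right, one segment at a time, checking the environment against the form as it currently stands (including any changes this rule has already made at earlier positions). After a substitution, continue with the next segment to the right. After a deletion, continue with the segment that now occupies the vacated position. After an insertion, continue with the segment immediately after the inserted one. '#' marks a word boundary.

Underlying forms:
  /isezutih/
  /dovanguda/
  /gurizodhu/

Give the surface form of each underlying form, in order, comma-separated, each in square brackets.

[isezth], [dovangza], [gorzodhu]

/isezutih/:
  A Stop Lenition: no change — [isezutih]
  B Pre-Liquid Lowering: no change — [isezutih]
  C Medial Vowel Deletion: [isezutih] → [isezth]
  D Geminate Reduction: no change — [isezth]
/dovanguda/:
  A Stop Lenition: [dovanguda] → [dovanguza]
  B Pre-Liquid Lowering: no change — [dovanguza]
  C Medial Vowel Deletion: [dovanguza] → [dovangza]
  D Geminate Reduction: no change — [dovangza]
/gurizodhu/:
  A Stop Lenition: no change — [gurizodhu]
  B Pre-Liquid Lowering: [gurizodhu] → [gorizodhu]
  C Medial Vowel Deletion: [gorizodhu] → [gorzodhu]
  D Geminate Reduction: no change — [gorzodhu]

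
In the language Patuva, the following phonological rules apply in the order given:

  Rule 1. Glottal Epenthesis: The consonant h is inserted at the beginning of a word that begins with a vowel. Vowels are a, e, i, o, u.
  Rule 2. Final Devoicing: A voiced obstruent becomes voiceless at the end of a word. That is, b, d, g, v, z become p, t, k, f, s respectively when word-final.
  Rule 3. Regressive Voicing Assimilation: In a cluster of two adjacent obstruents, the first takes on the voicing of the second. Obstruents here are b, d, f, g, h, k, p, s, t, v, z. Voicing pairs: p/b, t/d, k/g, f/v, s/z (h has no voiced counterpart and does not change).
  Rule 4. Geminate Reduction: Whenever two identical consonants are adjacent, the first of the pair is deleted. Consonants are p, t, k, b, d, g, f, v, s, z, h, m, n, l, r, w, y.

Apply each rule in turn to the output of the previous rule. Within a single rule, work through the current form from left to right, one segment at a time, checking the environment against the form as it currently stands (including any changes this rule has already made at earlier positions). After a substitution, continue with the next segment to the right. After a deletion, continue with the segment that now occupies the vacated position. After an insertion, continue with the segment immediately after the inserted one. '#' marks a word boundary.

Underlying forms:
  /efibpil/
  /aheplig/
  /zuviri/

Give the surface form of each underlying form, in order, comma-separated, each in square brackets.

/efibpil/:
  Rule 1 Glottal Epenthesis: [efibpil] → [hefibpil]
  Rule 2 Final Devoicing: no change — [hefibpil]
  Rule 3 Regressive Voicing Assimilation: [hefibpil] → [hefippil]
  Rule 4 Geminate Reduction: [hefippil] → [hefipil]
/aheplig/:
  Rule 1 Glottal Epenthesis: [aheplig] → [haheplig]
  Rule 2 Final Devoicing: [haheplig] → [haheplik]
  Rule 3 Regressive Voicing Assimilation: no change — [haheplik]
  Rule 4 Geminate Reduction: no change — [haheplik]
/zuviri/:
  Rule 1 Glottal Epenthesis: no change — [zuviri]
  Rule 2 Final Devoicing: no change — [zuviri]
  Rule 3 Regressive Voicing Assimilation: no change — [zuviri]
  Rule 4 Geminate Reduction: no change — [zuviri]

[hefipil], [haheplik], [zuviri]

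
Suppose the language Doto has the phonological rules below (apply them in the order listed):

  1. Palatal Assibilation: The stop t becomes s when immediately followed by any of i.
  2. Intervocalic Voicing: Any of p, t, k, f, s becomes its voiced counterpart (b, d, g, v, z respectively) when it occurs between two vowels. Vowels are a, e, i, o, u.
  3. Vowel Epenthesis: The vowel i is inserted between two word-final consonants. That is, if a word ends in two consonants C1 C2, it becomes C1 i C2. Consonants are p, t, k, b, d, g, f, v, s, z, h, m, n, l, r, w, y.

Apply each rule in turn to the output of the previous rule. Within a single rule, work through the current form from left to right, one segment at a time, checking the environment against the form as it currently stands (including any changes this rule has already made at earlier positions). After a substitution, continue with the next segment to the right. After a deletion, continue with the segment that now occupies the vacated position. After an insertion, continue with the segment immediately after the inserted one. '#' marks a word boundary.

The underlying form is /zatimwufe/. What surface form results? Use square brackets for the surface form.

[zazimwuve]

1 Palatal Assibilation: [zatimwufe] → [zasimwufe]
2 Intervocalic Voicing: [zasimwufe] → [zazimwuve]
3 Vowel Epenthesis: no change — [zazimwuve]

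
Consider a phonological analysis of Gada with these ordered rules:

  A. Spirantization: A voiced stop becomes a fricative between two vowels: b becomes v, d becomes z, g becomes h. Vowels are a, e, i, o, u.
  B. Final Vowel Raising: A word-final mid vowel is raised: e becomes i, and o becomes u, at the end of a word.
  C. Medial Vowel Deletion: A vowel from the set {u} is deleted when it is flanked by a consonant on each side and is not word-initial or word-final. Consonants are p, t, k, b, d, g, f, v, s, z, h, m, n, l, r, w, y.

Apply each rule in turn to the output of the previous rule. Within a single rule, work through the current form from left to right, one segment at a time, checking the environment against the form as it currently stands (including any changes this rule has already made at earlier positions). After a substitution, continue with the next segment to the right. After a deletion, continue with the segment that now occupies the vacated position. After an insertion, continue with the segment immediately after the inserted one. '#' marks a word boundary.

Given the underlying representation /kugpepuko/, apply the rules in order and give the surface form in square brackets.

[kgpepku]

A Spirantization: no change — [kugpepuko]
B Final Vowel Raising: [kugpepuko] → [kugpepuku]
C Medial Vowel Deletion: [kugpepuku] → [kgpepku]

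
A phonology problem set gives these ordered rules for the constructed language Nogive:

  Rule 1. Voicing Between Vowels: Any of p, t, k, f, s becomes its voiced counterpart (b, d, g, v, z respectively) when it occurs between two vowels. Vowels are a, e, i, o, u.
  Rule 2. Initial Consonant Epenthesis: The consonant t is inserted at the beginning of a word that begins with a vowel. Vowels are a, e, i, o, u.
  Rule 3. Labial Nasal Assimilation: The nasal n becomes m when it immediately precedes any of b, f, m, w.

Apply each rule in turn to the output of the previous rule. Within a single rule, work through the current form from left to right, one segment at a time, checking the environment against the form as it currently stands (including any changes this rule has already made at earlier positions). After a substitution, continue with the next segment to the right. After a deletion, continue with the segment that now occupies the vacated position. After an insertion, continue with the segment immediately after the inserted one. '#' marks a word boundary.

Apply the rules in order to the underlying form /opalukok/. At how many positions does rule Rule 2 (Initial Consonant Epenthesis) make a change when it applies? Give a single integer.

Rule 1 Voicing Between Vowels: [opalukok] → [obalugok]
Rule 2 Initial Consonant Epenthesis: [obalugok] → [tobalugok]
Rule 3 Labial Nasal Assimilation: no change — [tobalugok]
Rule Rule 2 changed 1 position(s).

1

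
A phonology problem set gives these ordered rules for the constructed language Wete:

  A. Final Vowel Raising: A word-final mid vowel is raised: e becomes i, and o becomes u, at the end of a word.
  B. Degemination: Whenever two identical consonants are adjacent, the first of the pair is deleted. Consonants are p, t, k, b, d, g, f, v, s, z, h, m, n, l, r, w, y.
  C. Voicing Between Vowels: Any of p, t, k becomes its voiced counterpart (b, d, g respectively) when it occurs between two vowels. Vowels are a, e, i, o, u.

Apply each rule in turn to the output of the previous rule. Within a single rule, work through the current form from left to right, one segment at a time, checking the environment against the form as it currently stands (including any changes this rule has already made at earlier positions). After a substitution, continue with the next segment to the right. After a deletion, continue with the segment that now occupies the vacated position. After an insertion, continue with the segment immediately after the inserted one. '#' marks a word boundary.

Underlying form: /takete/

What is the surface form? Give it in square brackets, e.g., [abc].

A Final Vowel Raising: [takete] → [taketi]
B Degemination: no change — [taketi]
C Voicing Between Vowels: [taketi] → [tagedi]

[tagedi]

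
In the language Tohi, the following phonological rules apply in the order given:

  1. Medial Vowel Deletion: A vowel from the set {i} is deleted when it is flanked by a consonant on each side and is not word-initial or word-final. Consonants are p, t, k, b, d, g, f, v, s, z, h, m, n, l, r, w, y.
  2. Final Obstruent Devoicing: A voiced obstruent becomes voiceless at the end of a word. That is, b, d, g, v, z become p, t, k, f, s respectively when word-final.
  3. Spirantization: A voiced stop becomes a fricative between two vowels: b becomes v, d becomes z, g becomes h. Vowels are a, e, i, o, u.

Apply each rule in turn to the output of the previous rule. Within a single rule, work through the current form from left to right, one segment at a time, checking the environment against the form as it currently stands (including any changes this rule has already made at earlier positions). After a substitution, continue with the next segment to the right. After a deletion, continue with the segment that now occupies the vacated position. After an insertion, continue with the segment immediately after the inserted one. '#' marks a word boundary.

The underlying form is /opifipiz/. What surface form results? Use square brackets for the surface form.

[opfps]

1 Medial Vowel Deletion: [opifipiz] → [opfpz]
2 Final Obstruent Devoicing: [opfpz] → [opfps]
3 Spirantization: no change — [opfps]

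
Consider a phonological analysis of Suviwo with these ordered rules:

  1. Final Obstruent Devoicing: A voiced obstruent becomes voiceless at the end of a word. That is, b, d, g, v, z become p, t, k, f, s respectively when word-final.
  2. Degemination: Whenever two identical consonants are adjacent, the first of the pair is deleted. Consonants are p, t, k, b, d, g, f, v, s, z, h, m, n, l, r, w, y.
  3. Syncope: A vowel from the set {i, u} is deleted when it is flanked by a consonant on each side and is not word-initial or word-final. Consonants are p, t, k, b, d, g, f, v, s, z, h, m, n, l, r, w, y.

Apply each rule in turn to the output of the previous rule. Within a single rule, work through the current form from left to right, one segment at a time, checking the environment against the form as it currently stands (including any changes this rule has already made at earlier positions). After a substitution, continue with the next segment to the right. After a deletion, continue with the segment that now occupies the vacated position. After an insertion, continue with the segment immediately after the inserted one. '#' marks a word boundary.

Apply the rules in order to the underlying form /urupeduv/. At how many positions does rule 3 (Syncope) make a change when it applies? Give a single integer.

1 Final Obstruent Devoicing: [urupeduv] → [urupeduf]
2 Degemination: no change — [urupeduf]
3 Syncope: [urupeduf] → [urpedf]
Rule 3 changed 2 position(s).

2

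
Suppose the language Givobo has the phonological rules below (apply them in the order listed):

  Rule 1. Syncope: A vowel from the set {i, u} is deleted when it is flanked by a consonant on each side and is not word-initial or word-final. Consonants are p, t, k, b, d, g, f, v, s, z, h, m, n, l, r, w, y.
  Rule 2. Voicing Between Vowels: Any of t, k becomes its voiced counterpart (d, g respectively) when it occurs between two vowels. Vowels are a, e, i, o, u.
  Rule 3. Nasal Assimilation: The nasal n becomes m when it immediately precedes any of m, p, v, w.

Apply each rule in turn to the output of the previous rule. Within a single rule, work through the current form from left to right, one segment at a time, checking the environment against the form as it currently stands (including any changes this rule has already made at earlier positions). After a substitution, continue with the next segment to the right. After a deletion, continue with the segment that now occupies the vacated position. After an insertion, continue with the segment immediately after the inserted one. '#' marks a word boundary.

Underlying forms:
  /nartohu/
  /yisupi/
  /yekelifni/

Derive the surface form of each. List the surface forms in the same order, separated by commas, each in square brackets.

[nartohu], [yspi], [yegelfni]

/nartohu/:
  Rule 1 Syncope: no change — [nartohu]
  Rule 2 Voicing Between Vowels: no change — [nartohu]
  Rule 3 Nasal Assimilation: no change — [nartohu]
/yisupi/:
  Rule 1 Syncope: [yisupi] → [yspi]
  Rule 2 Voicing Between Vowels: no change — [yspi]
  Rule 3 Nasal Assimilation: no change — [yspi]
/yekelifni/:
  Rule 1 Syncope: [yekelifni] → [yekelfni]
  Rule 2 Voicing Between Vowels: [yekelfni] → [yegelfni]
  Rule 3 Nasal Assimilation: no change — [yegelfni]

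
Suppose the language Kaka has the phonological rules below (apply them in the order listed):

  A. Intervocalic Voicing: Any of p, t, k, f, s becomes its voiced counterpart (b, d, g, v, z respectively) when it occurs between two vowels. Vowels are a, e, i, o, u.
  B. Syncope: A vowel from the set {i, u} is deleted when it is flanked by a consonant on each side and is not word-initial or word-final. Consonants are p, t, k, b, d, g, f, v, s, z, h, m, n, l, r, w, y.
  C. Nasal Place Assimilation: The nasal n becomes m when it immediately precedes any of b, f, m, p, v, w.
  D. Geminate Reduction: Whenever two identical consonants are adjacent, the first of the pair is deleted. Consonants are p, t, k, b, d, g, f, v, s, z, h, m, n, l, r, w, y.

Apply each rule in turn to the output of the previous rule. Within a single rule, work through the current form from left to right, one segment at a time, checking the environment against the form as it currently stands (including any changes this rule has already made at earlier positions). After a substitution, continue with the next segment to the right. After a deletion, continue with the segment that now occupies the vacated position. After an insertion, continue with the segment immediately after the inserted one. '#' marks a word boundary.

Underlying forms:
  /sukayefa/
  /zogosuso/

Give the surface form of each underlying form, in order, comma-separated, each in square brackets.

/sukayefa/:
  A Intervocalic Voicing: [sukayefa] → [sugayeva]
  B Syncope: [sugayeva] → [sgayeva]
  C Nasal Place Assimilation: no change — [sgayeva]
  D Geminate Reduction: no change — [sgayeva]
/zogosuso/:
  A Intervocalic Voicing: [zogosuso] → [zogozuzo]
  B Syncope: [zogozuzo] → [zogozzo]
  C Nasal Place Assimilation: no change — [zogozzo]
  D Geminate Reduction: [zogozzo] → [zogozo]

[sgayeva], [zogozo]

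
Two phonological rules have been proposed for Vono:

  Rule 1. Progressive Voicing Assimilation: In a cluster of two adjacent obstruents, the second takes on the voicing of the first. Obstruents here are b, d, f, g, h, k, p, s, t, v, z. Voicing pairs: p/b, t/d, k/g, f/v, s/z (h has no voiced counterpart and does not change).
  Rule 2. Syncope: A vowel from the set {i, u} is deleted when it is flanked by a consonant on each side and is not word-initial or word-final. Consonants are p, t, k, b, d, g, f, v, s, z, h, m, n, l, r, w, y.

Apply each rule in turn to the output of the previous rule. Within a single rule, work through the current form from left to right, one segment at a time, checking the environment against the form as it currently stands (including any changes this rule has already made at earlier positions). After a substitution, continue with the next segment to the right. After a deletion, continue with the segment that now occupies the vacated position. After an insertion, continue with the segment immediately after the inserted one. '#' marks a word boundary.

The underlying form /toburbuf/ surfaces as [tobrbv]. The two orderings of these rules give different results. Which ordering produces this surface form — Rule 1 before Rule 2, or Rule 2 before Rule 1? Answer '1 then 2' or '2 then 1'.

Order 1 then 2:
  1 Progressive Voicing Assimilation: no change — [toburbuf]
  2 Syncope: [toburbuf] → [tobrbf]
  result: [tobrbf]
Order 2 then 1:
  2 Syncope: [toburbuf] → [tobrbf]
  1 Progressive Voicing Assimilation: [tobrbf] → [tobrbv]
  result: [tobrbv]

2 then 1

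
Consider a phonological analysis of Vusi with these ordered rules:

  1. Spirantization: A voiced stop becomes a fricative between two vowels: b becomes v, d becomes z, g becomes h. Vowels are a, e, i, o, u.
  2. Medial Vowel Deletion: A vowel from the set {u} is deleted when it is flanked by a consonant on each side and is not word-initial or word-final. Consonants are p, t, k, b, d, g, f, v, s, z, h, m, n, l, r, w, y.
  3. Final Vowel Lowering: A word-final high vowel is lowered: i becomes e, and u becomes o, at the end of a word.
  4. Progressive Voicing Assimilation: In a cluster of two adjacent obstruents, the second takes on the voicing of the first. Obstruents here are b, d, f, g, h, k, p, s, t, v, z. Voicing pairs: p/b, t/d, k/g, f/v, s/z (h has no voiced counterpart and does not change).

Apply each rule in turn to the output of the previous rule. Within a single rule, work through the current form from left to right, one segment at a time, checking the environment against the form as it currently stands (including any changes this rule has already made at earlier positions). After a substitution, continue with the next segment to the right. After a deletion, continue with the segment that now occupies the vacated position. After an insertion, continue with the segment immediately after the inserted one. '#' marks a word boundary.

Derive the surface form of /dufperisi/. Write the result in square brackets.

[dvberise]

1 Spirantization: no change — [dufperisi]
2 Medial Vowel Deletion: [dufperisi] → [dfperisi]
3 Final Vowel Lowering: [dfperisi] → [dfperise]
4 Progressive Voicing Assimilation: [dfperise] → [dvberise]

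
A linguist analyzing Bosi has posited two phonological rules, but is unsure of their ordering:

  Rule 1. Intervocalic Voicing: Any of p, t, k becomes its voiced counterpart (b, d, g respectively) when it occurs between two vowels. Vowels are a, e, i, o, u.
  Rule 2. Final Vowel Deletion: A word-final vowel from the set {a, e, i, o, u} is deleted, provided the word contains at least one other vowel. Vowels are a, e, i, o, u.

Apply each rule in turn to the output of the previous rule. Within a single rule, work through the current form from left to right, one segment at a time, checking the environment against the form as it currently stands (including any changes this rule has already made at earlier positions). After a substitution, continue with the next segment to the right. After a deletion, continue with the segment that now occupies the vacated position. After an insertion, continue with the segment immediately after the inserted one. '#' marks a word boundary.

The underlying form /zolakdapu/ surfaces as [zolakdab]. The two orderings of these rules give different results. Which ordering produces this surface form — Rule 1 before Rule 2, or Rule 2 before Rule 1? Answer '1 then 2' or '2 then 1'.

Order 1 then 2:
  1 Intervocalic Voicing: [zolakdapu] → [zolakdabu]
  2 Final Vowel Deletion: [zolakdabu] → [zolakdab]
  result: [zolakdab]
Order 2 then 1:
  2 Final Vowel Deletion: [zolakdapu] → [zolakdap]
  1 Intervocalic Voicing: no change — [zolakdap]
  result: [zolakdap]

1 then 2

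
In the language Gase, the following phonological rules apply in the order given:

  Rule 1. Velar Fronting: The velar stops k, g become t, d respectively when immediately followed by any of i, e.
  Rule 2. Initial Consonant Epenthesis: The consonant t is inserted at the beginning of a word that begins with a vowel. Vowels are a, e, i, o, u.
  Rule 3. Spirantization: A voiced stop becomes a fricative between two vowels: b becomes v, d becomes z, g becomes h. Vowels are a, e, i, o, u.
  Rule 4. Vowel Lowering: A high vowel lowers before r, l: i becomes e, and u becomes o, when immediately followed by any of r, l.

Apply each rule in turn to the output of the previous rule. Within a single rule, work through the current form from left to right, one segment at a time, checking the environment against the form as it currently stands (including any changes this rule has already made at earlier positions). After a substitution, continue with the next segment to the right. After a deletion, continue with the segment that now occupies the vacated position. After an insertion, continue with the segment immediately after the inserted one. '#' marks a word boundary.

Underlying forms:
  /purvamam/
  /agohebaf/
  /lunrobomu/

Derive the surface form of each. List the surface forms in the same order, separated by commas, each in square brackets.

/purvamam/:
  Rule 1 Velar Fronting: no change — [purvamam]
  Rule 2 Initial Consonant Epenthesis: no change — [purvamam]
  Rule 3 Spirantization: no change — [purvamam]
  Rule 4 Vowel Lowering: [purvamam] → [porvamam]
/agohebaf/:
  Rule 1 Velar Fronting: no change — [agohebaf]
  Rule 2 Initial Consonant Epenthesis: [agohebaf] → [tagohebaf]
  Rule 3 Spirantization: [tagohebaf] → [tahohevaf]
  Rule 4 Vowel Lowering: no change — [tahohevaf]
/lunrobomu/:
  Rule 1 Velar Fronting: no change — [lunrobomu]
  Rule 2 Initial Consonant Epenthesis: no change — [lunrobomu]
  Rule 3 Spirantization: [lunrobomu] → [lunrovomu]
  Rule 4 Vowel Lowering: no change — [lunrovomu]

[porvamam], [tahohevaf], [lunrovomu]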